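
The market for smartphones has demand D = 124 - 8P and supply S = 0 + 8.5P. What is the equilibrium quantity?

Set D = S: 124 - 8P = 0 + 8.5P.
124 = 16.5P, so P* = 248/33.
Q* = 124 − 8(248/33) = 2108/33.

Q* = 2108/33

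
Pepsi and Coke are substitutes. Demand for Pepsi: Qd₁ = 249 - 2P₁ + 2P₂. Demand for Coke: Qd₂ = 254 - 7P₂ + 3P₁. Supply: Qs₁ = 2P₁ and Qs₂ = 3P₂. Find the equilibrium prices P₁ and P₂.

P₁ = 1499/17, P₂ = 1763/34

Market 1: 249 - 2P₁ + 2P₂ = 2P₁ → 4P₁ - 2P₂ = 249.
Market 2: 10P₂ - 3P₁ = 254.
Eliminating P₂: 10×(1) + 2×(2) gives 34P₁ = 2998, so P₁ = 1499/17.
Back-substitute into (2): P₂ = (254 + 3×1499/17) / 10 = 1763/34.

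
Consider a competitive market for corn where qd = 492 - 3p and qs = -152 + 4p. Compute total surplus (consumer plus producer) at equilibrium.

Equilibrium: 492 - 3p = -152 + 4p gives p* = 92, q* = 216.
Demand choke price: p = 164; supply starts at p = 38.
CS = ½(164 − 92)(216) = 7776; PS = ½(92 − 38)(216) = 5832.

Total surplus = 13608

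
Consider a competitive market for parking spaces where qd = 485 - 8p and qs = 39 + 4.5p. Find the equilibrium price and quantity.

Set qd = qs: 485 - 8p = 39 + 4.5p.
446 = 12.5p, so p* = 35.68.
q* = 485 − 8(35.68) = 199.56.

p* = 35.68, q* = 199.56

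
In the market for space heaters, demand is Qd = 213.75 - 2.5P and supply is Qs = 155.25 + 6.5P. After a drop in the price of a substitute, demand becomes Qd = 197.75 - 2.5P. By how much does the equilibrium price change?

ΔP = -16/9

Original equilibrium: P* = 6.5, Q* = 197.5.
New equilibrium: 197.75 - 2.5P = 155.25 + 6.5P, so 42.5 = 9P and P' = 85/18; Q' = 197.75 − 2.5(85/18) = 3347/18.
Change in price: 85/18 − 6.5 = -16/9.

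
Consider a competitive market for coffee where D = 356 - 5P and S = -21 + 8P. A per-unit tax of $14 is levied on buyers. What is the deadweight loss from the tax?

Pre-tax equilibrium: P* = 29, Q* = 211.
Tax on buyers shifts demand to D = 356 − 5(P + 14) = 286 - 5P.
286 - 5P = -21 + 8P gives seller price Ps = 307/13; buyers pay Pb = 307/13 + 14 = 489/13.
New quantity: Q = 356 − 5(489/13) = 2183/13.
DWL = ½ × 14 × (211 − 2183/13) = 3920/13.

Deadweight loss = 3920/13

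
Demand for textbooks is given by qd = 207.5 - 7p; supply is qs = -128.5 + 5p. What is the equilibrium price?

p* = 28

Set qd = qs: 207.5 - 7p = -128.5 + 5p.
336 = 12p, so p* = 28.
q* = 207.5 − 7(28) = 11.5.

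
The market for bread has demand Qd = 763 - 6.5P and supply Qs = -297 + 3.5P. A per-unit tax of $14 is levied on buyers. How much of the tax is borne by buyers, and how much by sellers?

Pre-tax equilibrium: P* = 106, Q* = 74.
Tax on buyers shifts demand to Qd = 763 − 6.5(P + 14) = 672 - 6.5P.
672 - 6.5P = -297 + 3.5P gives seller price Ps = 96.9; buyers pay Pb = 96.9 + 14 = 110.9.
New quantity: Q = 763 − 6.5(110.9) = 42.15.
Buyer burden = 110.9 − 106 = 4.9; seller burden = 106 − 96.9 = 9.1.

Buyers bear $4.9, sellers bear $9.1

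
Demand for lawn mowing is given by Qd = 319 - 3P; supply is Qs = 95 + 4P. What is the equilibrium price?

P* = 32

Set Qd = Qs: 319 - 3P = 95 + 4P.
224 = 7P, so P* = 32.
Q* = 319 − 3(32) = 223.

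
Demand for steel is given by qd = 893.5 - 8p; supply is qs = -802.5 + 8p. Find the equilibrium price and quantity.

p* = 106, q* = 45.5

Set qd = qs: 893.5 - 8p = -802.5 + 8p.
1696 = 16p, so p* = 106.
q* = 893.5 − 8(106) = 45.5.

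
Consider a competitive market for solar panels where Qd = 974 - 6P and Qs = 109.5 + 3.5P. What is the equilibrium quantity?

Q* = 428

Set Qd = Qs: 974 - 6P = 109.5 + 3.5P.
864.5 = 9.5P, so P* = 91.
Q* = 974 − 6(91) = 428.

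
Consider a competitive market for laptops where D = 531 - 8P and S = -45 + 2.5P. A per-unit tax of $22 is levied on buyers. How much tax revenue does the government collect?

Tax revenue = 23210/21

Pre-tax equilibrium: P* = 384/7, Q* = 645/7.
Tax on buyers shifts demand to D = 531 − 8(P + 22) = 355 - 8P.
355 - 8P = -45 + 2.5P gives seller price Ps = 800/21; buyers pay Pb = 800/21 + 22 = 1262/21.
New quantity: Q = 531 − 8(1262/21) = 1055/21.
Revenue = 22 × 1055/21 = 23210/21.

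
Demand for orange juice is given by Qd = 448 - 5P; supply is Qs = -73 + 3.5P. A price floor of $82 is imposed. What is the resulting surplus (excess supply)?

Surplus = 176

Equilibrium price would be P* = 1042/17, so the floor at 82 binds.
At P = 82: Qd = 38, Qs = 214.
Surplus = 214 − 38 = 176.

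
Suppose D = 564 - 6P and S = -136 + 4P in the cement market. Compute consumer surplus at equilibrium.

Consumer surplus = 1728

Equilibrium: 564 - 6P = -136 + 4P gives P* = 70, Q* = 144.
Demand choke price (D = 0): P = 94.
CS = ½(94 − 70)(144) = 1728.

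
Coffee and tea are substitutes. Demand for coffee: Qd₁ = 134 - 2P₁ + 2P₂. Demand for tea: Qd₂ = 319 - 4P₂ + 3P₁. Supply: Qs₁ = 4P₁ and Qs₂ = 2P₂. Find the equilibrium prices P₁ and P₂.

Market 1: 134 - 2P₁ + 2P₂ = 4P₁ → 6P₁ - 2P₂ = 134.
Market 2: 6P₂ - 3P₁ = 319.
Eliminating P₂: 6×(1) + 2×(2) gives 30P₁ = 1442, so P₁ = 721/15.
Back-substitute into (2): P₂ = (319 + 3×721/15) / 6 = 77.2.

P₁ = 721/15, P₂ = 77.2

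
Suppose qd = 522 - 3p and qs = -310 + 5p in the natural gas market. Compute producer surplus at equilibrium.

Producer surplus = 4410

Equilibrium: 522 - 3p = -310 + 5p gives p* = 104, q* = 210.
Supply starts at p = 62 (where qs = 0).
PS = ½(104 − 62)(210) = 4410.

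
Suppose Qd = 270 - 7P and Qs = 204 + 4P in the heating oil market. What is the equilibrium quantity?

Q* = 228

Set Qd = Qs: 270 - 7P = 204 + 4P.
66 = 11P, so P* = 6.
Q* = 270 − 7(6) = 228.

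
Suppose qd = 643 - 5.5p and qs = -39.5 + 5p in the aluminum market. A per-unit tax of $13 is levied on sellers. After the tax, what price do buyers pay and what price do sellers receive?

Buyers pay 1495/21, sellers receive 1222/21

Pre-tax equilibrium: p* = 65, q* = 285.5.
Tax on sellers shifts supply to qs = -39.5 + 5(p − 13) = -104.5 + 5p.
643 - 5.5p = -104.5 + 5p gives buyer price pb = 1495/21; sellers receive ps = 1495/21 − 13 = 1222/21.
New quantity: q = 643 − 5.5(1495/21) = 10561/42.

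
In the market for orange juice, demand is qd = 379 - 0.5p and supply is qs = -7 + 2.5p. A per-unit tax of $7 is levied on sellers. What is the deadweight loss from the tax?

Pre-tax equilibrium: p* = 386/3, q* = 944/3.
Tax on sellers shifts supply to qs = -7 + 2.5(p − 7) = -24.5 + 2.5p.
379 - 0.5p = -24.5 + 2.5p gives buyer price pb = 134.5; sellers receive ps = 134.5 − 7 = 127.5.
New quantity: q = 379 − 0.5(134.5) = 311.75.
DWL = ½ × 7 × (944/3 − 311.75) = 245/24.

Deadweight loss = 245/24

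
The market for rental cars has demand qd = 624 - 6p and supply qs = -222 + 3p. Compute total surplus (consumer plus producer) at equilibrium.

Total surplus = 900

Equilibrium: 624 - 6p = -222 + 3p gives p* = 94, q* = 60.
Demand choke price: p = 104; supply starts at p = 74.
CS = ½(104 − 94)(60) = 300; PS = ½(94 − 74)(60) = 600.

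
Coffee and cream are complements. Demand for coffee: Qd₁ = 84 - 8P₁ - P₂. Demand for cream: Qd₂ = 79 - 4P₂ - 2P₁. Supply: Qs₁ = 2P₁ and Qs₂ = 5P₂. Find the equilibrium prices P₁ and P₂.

P₁ = 677/88, P₂ = 311/44

Market 1: 84 - 8P₁ - P₂ = 2P₁ → 10P₁ + P₂ = 84.
Market 2: 9P₂ + 2P₁ = 79.
Eliminating P₂: 9×(1) − 1×(2) gives 88P₁ = 677, so P₁ = 677/88.
Back-substitute into (2): P₂ = (79 − 2×677/88) / 9 = 311/44.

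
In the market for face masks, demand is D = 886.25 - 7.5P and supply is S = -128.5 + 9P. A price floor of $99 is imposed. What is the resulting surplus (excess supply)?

Surplus = 618.75

Equilibrium price would be P* = 61.5, so the floor at 99 binds.
At P = 99: D = 143.75, S = 762.5.
Surplus = 762.5 − 143.75 = 618.75.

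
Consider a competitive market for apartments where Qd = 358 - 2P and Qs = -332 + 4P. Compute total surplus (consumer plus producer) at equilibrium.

Total surplus = 6144

Equilibrium: 358 - 2P = -332 + 4P gives P* = 115, Q* = 128.
Demand choke price: P = 179; supply starts at P = 83.
CS = ½(179 − 115)(128) = 4096; PS = ½(115 − 83)(128) = 2048.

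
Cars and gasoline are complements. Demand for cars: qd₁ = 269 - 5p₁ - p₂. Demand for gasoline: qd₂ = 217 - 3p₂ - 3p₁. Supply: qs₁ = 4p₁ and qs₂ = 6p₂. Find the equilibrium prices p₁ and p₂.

Market 1: 269 - 5p₁ - p₂ = 4p₁ → 9p₁ + p₂ = 269.
Market 2: 9p₂ + 3p₁ = 217.
Eliminating p₂: 9×(1) − 1×(2) gives 78p₁ = 2204, so p₁ = 1102/39.
Back-substitute into (2): p₂ = (217 − 3×1102/39) / 9 = 191/13.

p₁ = 1102/39, p₂ = 191/13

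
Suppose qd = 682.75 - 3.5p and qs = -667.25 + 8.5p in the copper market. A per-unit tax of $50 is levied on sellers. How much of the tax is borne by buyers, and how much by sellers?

Pre-tax equilibrium: p* = 112.5, q* = 289.
Tax on sellers shifts supply to qs = -667.25 + 8.5(p − 50) = -1092.25 + 8.5p.
682.75 - 3.5p = -1092.25 + 8.5p gives buyer price pb = 1775/12; sellers receive ps = 1775/12 − 50 = 1175/12.
New quantity: q = 682.75 − 3.5(1775/12) = 3961/24.
Buyer burden = 1775/12 − 112.5 = 425/12; seller burden = 112.5 − 1175/12 = 175/12.

Buyers bear 425/12, sellers bear 175/12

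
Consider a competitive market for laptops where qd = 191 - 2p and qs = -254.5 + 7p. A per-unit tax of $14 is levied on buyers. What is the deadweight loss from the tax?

Deadweight loss = 1372/9

Pre-tax equilibrium: p* = 49.5, q* = 92.
Tax on buyers shifts demand to qd = 191 − 2(p + 14) = 163 - 2p.
163 - 2p = -254.5 + 7p gives seller price ps = 835/18; buyers pay pb = 835/18 + 14 = 1087/18.
New quantity: q = 191 − 2(1087/18) = 632/9.
DWL = ½ × 14 × (92 − 632/9) = 1372/9.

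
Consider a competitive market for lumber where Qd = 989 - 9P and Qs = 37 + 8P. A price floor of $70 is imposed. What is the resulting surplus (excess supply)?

Surplus = 238

Equilibrium price would be P* = 56, so the floor at 70 binds.
At P = 70: Qd = 359, Qs = 597.
Surplus = 597 − 359 = 238.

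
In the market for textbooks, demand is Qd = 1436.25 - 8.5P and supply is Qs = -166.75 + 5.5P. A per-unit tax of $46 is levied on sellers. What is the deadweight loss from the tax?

Pre-tax equilibrium: P* = 114.5, Q* = 463.
Tax on sellers shifts supply to Qs = -166.75 + 5.5(P − 46) = -419.75 + 5.5P.
1436.25 - 8.5P = -419.75 + 5.5P gives buyer price Pb = 928/7; sellers receive Ps = 928/7 − 46 = 606/7.
New quantity: Q = 1436.25 − 8.5(928/7) = 8663/28.
DWL = ½ × 46 × (463 − 8663/28) = 98923/28.

Deadweight loss = 98923/28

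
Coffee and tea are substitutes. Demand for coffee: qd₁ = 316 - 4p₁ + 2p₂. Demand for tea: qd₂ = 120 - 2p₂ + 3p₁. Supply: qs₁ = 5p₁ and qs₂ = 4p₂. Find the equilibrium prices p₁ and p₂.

p₁ = 44.5, p₂ = 42.25

Market 1: 316 - 4p₁ + 2p₂ = 5p₁ → 9p₁ - 2p₂ = 316.
Market 2: 6p₂ - 3p₁ = 120.
Eliminating p₂: 6×(1) + 2×(2) gives 48p₁ = 2136, so p₁ = 44.5.
Back-substitute into (2): p₂ = (120 + 3×44.5) / 6 = 42.25.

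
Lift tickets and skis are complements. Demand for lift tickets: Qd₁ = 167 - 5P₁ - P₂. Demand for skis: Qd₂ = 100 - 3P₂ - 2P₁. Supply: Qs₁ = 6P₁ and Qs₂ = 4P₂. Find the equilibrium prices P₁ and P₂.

P₁ = 1069/75, P₂ = 766/75

Market 1: 167 - 5P₁ - P₂ = 6P₁ → 11P₁ + P₂ = 167.
Market 2: 7P₂ + 2P₁ = 100.
Eliminating P₂: 7×(1) − 1×(2) gives 75P₁ = 1069, so P₁ = 1069/75.
Back-substitute into (2): P₂ = (100 − 2×1069/75) / 7 = 766/75.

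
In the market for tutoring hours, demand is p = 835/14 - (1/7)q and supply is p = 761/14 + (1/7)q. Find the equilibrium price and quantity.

Set the two price expressions equal: 835/14 - (1/7)q = 761/14 + (1/7)q.
37/7 = (2/7)q, so q* = 18.5.
p* = 835/14 − (1/7)(18.5) = 57.

p* = 57, q* = 18.5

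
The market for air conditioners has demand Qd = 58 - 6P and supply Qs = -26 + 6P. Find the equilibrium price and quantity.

Set Qd = Qs: 58 - 6P = -26 + 6P.
84 = 12P, so P* = 7.
Q* = 58 − 6(7) = 16.

P* = 7, Q* = 16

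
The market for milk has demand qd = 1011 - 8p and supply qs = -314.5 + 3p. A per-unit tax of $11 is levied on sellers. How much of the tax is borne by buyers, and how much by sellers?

Buyers bear $3, sellers bear $8

Pre-tax equilibrium: p* = 120.5, q* = 47.
Tax on sellers shifts supply to qs = -314.5 + 3(p − 11) = -347.5 + 3p.
1011 - 8p = -347.5 + 3p gives buyer price pb = 123.5; sellers receive ps = 123.5 − 11 = 112.5.
New quantity: q = 1011 − 8(123.5) = 23.
Buyer burden = 123.5 − 120.5 = 3; seller burden = 120.5 − 112.5 = 8.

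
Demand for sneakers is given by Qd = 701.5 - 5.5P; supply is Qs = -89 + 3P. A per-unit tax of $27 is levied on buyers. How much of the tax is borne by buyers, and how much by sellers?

Pre-tax equilibrium: P* = 93, Q* = 190.
Tax on buyers shifts demand to Qd = 701.5 − 5.5(P + 27) = 553 - 5.5P.
553 - 5.5P = -89 + 3P gives seller price Ps = 1284/17; buyers pay Pb = 1284/17 + 27 = 1743/17.
New quantity: Q = 701.5 − 5.5(1743/17) = 2339/17.
Buyer burden = 1743/17 − 93 = 162/17; seller burden = 93 − 1284/17 = 297/17.

Buyers bear 162/17, sellers bear 297/17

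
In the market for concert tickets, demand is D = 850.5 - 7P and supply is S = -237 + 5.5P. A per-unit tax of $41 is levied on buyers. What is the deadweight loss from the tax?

Pre-tax equilibrium: P* = 87, Q* = 241.5.
Tax on buyers shifts demand to D = 850.5 − 7(P + 41) = 563.5 - 7P.
563.5 - 7P = -237 + 5.5P gives seller price Ps = 64.04; buyers pay Pb = 64.04 + 41 = 105.04.
New quantity: Q = 850.5 − 7(105.04) = 115.22.
DWL = ½ × 41 × (241.5 − 115.22) = 2588.74.

Deadweight loss = 2588.74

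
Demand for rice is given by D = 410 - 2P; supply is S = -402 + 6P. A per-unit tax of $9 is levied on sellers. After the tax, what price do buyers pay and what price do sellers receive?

Buyers pay $108.25, sellers receive $99.25

Pre-tax equilibrium: P* = 101.5, Q* = 207.
Tax on sellers shifts supply to S = -402 + 6(P − 9) = -456 + 6P.
410 - 2P = -456 + 6P gives buyer price Pb = 108.25; sellers receive Ps = 108.25 − 9 = 99.25.
New quantity: Q = 410 − 2(108.25) = 193.5.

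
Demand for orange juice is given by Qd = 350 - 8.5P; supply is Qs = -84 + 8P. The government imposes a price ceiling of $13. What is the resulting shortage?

Equilibrium price would be P* = 868/33, so the ceiling at 13 binds.
At P = 13: Qd = 350 − 8.5(13) = 239.5, Qs = -84 + 8(13) = 20.
Shortage = 239.5 − 20 = 219.5.

Shortage = 219.5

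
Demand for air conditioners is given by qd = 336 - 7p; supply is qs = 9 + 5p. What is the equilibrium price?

Set qd = qs: 336 - 7p = 9 + 5p.
327 = 12p, so p* = 27.25.
q* = 336 − 7(27.25) = 145.25.

p* = 27.25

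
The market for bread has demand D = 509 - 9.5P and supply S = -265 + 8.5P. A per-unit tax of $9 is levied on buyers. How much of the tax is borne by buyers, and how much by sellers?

Pre-tax equilibrium: P* = 43, Q* = 100.5.
Tax on buyers shifts demand to D = 509 − 9.5(P + 9) = 423.5 - 9.5P.
423.5 - 9.5P = -265 + 8.5P gives seller price Ps = 38.25; buyers pay Pb = 38.25 + 9 = 47.25.
New quantity: Q = 509 − 9.5(47.25) = 60.125.
Buyer burden = 47.25 − 43 = 4.25; seller burden = 43 − 38.25 = 4.75.

Buyers bear $4.25, sellers bear $4.75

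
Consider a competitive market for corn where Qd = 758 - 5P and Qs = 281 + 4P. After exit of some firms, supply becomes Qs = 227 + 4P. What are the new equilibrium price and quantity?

P' = 59, Q' = 463

Original equilibrium: P* = 53, Q* = 493.
New equilibrium: 758 - 5P = 227 + 4P, so 531 = 9P and P' = 59; Q' = 758 − 5(59) = 463.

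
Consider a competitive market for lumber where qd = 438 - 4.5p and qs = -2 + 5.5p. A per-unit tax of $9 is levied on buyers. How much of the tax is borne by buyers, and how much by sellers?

Buyers bear $4.95, sellers bear $4.05

Pre-tax equilibrium: p* = 44, q* = 240.
Tax on buyers shifts demand to qd = 438 − 4.5(p + 9) = 397.5 - 4.5p.
397.5 - 4.5p = -2 + 5.5p gives seller price ps = 39.95; buyers pay pb = 39.95 + 9 = 48.95.
New quantity: q = 438 − 4.5(48.95) = 217.725.
Buyer burden = 48.95 − 44 = 4.95; seller burden = 44 − 39.95 = 4.05.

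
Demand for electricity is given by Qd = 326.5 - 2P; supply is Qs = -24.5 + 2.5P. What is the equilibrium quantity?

Set Qd = Qs: 326.5 - 2P = -24.5 + 2.5P.
351 = 4.5P, so P* = 78.
Q* = 326.5 − 2(78) = 170.5.

Q* = 170.5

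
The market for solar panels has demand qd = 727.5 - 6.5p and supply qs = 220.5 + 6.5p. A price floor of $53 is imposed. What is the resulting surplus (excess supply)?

Equilibrium price would be p* = 39, so the floor at 53 binds.
At p = 53: qd = 383, qs = 565.
Surplus = 565 − 383 = 182.

Surplus = 182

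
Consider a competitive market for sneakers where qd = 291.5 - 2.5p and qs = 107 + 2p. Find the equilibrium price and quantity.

p* = 41, q* = 189

Set qd = qs: 291.5 - 2.5p = 107 + 2p.
184.5 = 4.5p, so p* = 41.
q* = 291.5 − 2.5(41) = 189.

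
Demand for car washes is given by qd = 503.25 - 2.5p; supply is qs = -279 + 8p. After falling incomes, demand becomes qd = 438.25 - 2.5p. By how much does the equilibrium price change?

Δp = -130/21

Original equilibrium: p* = 74.5, q* = 317.
New equilibrium: 438.25 - 2.5p = -279 + 8p, so 717.25 = 10.5p and p' = 2869/42; q' = 438.25 − 2.5(2869/42) = 5617/21.
Change in price: 2869/42 − 74.5 = -130/21.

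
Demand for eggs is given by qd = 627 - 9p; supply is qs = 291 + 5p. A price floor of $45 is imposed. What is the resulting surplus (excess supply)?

Surplus = 294

Equilibrium price would be p* = 24, so the floor at 45 binds.
At p = 45: qd = 222, qs = 516.
Surplus = 516 − 222 = 294.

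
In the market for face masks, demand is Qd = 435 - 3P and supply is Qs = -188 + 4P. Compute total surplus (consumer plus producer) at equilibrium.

Total surplus = 8232

Equilibrium: 435 - 3P = -188 + 4P gives P* = 89, Q* = 168.
Demand choke price: P = 145; supply starts at P = 47.
CS = ½(145 − 89)(168) = 4704; PS = ½(89 − 47)(168) = 3528.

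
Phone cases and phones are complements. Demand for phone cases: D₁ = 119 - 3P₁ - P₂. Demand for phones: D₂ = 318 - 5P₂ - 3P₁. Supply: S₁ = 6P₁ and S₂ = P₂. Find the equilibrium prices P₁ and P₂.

Market 1: 119 - 3P₁ - P₂ = 6P₁ → 9P₁ + P₂ = 119.
Market 2: 6P₂ + 3P₁ = 318.
Eliminating P₂: 6×(1) − 1×(2) gives 51P₁ = 396, so P₁ = 132/17.
Back-substitute into (2): P₂ = (318 − 3×132/17) / 6 = 835/17.

P₁ = 132/17, P₂ = 835/17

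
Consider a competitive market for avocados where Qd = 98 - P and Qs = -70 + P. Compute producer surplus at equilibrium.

Producer surplus = 98

Equilibrium: 98 - P = -70 + P gives P* = 84, Q* = 14.
Supply starts at P = 70 (where Qs = 0).
PS = ½(84 − 70)(14) = 98.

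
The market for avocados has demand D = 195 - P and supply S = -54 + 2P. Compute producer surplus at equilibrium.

Producer surplus = 3136

Equilibrium: 195 - P = -54 + 2P gives P* = 83, Q* = 112.
Supply starts at P = 27 (where S = 0).
PS = ½(83 − 27)(112) = 3136.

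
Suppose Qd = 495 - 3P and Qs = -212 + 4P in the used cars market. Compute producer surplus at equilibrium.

Producer surplus = 4608

Equilibrium: 495 - 3P = -212 + 4P gives P* = 101, Q* = 192.
Supply starts at P = 53 (where Qs = 0).
PS = ½(101 − 53)(192) = 4608.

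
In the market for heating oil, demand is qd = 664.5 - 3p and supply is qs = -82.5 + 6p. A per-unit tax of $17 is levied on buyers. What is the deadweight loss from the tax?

Deadweight loss = 289

Pre-tax equilibrium: p* = 83, q* = 415.5.
Tax on buyers shifts demand to qd = 664.5 − 3(p + 17) = 613.5 - 3p.
613.5 - 3p = -82.5 + 6p gives seller price ps = 232/3; buyers pay pb = 232/3 + 17 = 283/3.
New quantity: q = 664.5 − 3(283/3) = 381.5.
DWL = ½ × 17 × (415.5 − 381.5) = 289.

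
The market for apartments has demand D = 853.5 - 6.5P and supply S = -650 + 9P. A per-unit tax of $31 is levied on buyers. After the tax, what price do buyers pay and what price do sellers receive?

Buyers pay $115, sellers receive $84

Pre-tax equilibrium: P* = 97, Q* = 223.
Tax on buyers shifts demand to D = 853.5 − 6.5(P + 31) = 652 - 6.5P.
652 - 6.5P = -650 + 9P gives seller price Ps = 84; buyers pay Pb = 84 + 31 = 115.
New quantity: Q = 853.5 − 6.5(115) = 106.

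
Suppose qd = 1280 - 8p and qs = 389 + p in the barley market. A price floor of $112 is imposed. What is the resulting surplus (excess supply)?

Equilibrium price would be p* = 99, so the floor at 112 binds.
At p = 112: qd = 384, qs = 501.
Surplus = 501 − 384 = 117.

Surplus = 117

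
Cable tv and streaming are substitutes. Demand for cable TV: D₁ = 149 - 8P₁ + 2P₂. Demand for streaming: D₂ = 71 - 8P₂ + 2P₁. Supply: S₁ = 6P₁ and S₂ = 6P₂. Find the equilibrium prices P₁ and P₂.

Market 1: 149 - 8P₁ + 2P₂ = 6P₁ → 14P₁ - 2P₂ = 149.
Market 2: 14P₂ - 2P₁ = 71.
Eliminating P₂: 14×(1) + 2×(2) gives 192P₁ = 2228, so P₁ = 557/48.
Back-substitute into (2): P₂ = (71 + 2×557/48) / 14 = 323/48.

P₁ = 557/48, P₂ = 323/48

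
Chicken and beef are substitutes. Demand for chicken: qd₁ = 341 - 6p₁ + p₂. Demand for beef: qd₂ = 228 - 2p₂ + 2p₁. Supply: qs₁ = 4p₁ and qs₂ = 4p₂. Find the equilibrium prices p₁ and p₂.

Market 1: 341 - 6p₁ + p₂ = 4p₁ → 10p₁ - p₂ = 341.
Market 2: 6p₂ - 2p₁ = 228.
Eliminating p₂: 6×(1) + 1×(2) gives 58p₁ = 2274, so p₁ = 1137/29.
Back-substitute into (2): p₂ = (228 + 2×1137/29) / 6 = 1481/29.

p₁ = 1137/29, p₂ = 1481/29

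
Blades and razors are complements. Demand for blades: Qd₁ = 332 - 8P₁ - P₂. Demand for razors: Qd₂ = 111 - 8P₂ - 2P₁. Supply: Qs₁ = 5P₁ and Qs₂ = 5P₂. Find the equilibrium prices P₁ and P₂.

P₁ = 4205/167, P₂ = 779/167

Market 1: 332 - 8P₁ - P₂ = 5P₁ → 13P₁ + P₂ = 332.
Market 2: 13P₂ + 2P₁ = 111.
Eliminating P₂: 13×(1) − 1×(2) gives 167P₁ = 4205, so P₁ = 4205/167.
Back-substitute into (2): P₂ = (111 − 2×4205/167) / 13 = 779/167.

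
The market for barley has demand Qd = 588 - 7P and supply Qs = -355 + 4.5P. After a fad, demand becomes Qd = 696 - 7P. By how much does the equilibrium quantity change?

Original equilibrium: P* = 82, Q* = 14.
New equilibrium: 696 - 7P = -355 + 4.5P, so 1051 = 11.5P and P' = 2102/23; Q' = 696 − 7(2102/23) = 1294/23.
Change in quantity: 1294/23 − 14 = 972/23.

ΔQ = 972/23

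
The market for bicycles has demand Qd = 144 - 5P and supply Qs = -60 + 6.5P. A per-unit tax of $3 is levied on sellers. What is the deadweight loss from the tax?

Pre-tax equilibrium: P* = 408/23, Q* = 1272/23.
Tax on sellers shifts supply to Qs = -60 + 6.5(P − 3) = -79.5 + 6.5P.
144 - 5P = -79.5 + 6.5P gives buyer price Pb = 447/23; sellers receive Ps = 447/23 − 3 = 378/23.
New quantity: Q = 144 − 5(447/23) = 1077/23.
DWL = ½ × 3 × (1272/23 − 1077/23) = 585/46.

Deadweight loss = 585/46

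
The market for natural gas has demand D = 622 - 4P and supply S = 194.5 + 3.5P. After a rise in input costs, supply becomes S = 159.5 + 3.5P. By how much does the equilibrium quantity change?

Original equilibrium: P* = 57, Q* = 394.
New equilibrium: 622 - 4P = 159.5 + 3.5P, so 462.5 = 7.5P and P' = 185/3; Q' = 622 − 4(185/3) = 1126/3.
Change in quantity: 1126/3 − 394 = -56/3.

ΔQ = -56/3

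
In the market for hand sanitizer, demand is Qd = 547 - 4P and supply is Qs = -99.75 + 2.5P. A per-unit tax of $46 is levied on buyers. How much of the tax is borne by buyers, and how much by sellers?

Pre-tax equilibrium: P* = 99.5, Q* = 149.
Tax on buyers shifts demand to Qd = 547 − 4(P + 46) = 363 - 4P.
363 - 4P = -99.75 + 2.5P gives seller price Ps = 1851/26; buyers pay Pb = 1851/26 + 46 = 3047/26.
New quantity: Q = 547 − 4(3047/26) = 1017/13.
Buyer burden = 3047/26 − 99.5 = 230/13; seller burden = 99.5 − 1851/26 = 368/13.

Buyers bear 230/13, sellers bear 368/13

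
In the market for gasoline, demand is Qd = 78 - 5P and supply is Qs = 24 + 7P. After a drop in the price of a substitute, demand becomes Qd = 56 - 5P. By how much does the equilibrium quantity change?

Original equilibrium: P* = 4.5, Q* = 55.5.
New equilibrium: 56 - 5P = 24 + 7P, so 32 = 12P and P' = 8/3; Q' = 56 − 5(8/3) = 128/3.
Change in quantity: 128/3 − 55.5 = -77/6.

ΔQ = -77/6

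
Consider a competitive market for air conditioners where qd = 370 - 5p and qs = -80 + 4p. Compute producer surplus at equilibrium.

Equilibrium: 370 - 5p = -80 + 4p gives p* = 50, q* = 120.
Supply starts at p = 20 (where qs = 0).
PS = ½(50 − 20)(120) = 1800.

Producer surplus = 1800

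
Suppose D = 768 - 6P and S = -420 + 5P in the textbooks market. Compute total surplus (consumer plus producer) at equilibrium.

Total surplus = 2640

Equilibrium: 768 - 6P = -420 + 5P gives P* = 108, Q* = 120.
Demand choke price: P = 128; supply starts at P = 84.
CS = ½(128 − 108)(120) = 1200; PS = ½(108 − 84)(120) = 1440.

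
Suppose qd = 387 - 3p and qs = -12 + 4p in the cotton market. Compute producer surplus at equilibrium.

Producer surplus = 5832

Equilibrium: 387 - 3p = -12 + 4p gives p* = 57, q* = 216.
Supply starts at p = 3 (where qs = 0).
PS = ½(57 − 3)(216) = 5832.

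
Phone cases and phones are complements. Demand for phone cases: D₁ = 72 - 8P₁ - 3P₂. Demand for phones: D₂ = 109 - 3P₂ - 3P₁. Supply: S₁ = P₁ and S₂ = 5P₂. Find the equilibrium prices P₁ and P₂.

Market 1: 72 - 8P₁ - 3P₂ = P₁ → 9P₁ + 3P₂ = 72.
Market 2: 8P₂ + 3P₁ = 109.
Eliminating P₂: 8×(1) − 3×(2) gives 63P₁ = 249, so P₁ = 83/21.
Back-substitute into (2): P₂ = (109 − 3×83/21) / 8 = 85/7.

P₁ = 83/21, P₂ = 85/7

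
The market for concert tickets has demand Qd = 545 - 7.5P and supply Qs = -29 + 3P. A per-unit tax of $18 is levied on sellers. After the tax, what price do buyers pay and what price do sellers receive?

Pre-tax equilibrium: P* = 164/3, Q* = 135.
Tax on sellers shifts supply to Qs = -29 + 3(P − 18) = -83 + 3P.
545 - 7.5P = -83 + 3P gives buyer price Pb = 1256/21; sellers receive Ps = 1256/21 − 18 = 878/21.
New quantity: Q = 545 − 7.5(1256/21) = 675/7.

Buyers pay 1256/21, sellers receive 878/21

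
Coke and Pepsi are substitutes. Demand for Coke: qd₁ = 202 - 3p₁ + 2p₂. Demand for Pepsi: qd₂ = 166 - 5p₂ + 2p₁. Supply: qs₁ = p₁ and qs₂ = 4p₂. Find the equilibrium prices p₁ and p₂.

p₁ = 67.1875, p₂ = 33.375

Market 1: 202 - 3p₁ + 2p₂ = p₁ → 4p₁ - 2p₂ = 202.
Market 2: 9p₂ - 2p₁ = 166.
Eliminating p₂: 9×(1) + 2×(2) gives 32p₁ = 2150, so p₁ = 67.1875.
Back-substitute into (2): p₂ = (166 + 2×67.1875) / 9 = 33.375.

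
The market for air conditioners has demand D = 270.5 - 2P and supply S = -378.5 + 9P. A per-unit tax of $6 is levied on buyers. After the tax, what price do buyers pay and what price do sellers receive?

Buyers pay 703/11, sellers receive 637/11

Pre-tax equilibrium: P* = 59, Q* = 152.5.
Tax on buyers shifts demand to D = 270.5 − 2(P + 6) = 258.5 - 2P.
258.5 - 2P = -378.5 + 9P gives seller price Ps = 637/11; buyers pay Pb = 637/11 + 6 = 703/11.
New quantity: Q = 270.5 − 2(703/11) = 3139/22.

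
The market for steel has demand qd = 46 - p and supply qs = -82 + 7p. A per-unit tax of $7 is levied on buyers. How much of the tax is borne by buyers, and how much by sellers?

Buyers bear $6.125, sellers bear $0.875

Pre-tax equilibrium: p* = 16, q* = 30.
Tax on buyers shifts demand to qd = 46 − 1(p + 7) = 39 - p.
39 - p = -82 + 7p gives seller price ps = 15.125; buyers pay pb = 15.125 + 7 = 22.125.
New quantity: q = 46 − 1(22.125) = 23.875.
Buyer burden = 22.125 − 16 = 6.125; seller burden = 16 − 15.125 = 0.875.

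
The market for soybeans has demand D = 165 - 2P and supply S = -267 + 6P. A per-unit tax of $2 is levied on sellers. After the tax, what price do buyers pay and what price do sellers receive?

Buyers pay $55.5, sellers receive $53.5

Pre-tax equilibrium: P* = 54, Q* = 57.
Tax on sellers shifts supply to S = -267 + 6(P − 2) = -279 + 6P.
165 - 2P = -279 + 6P gives buyer price Pb = 55.5; sellers receive Ps = 55.5 − 2 = 53.5.
New quantity: Q = 165 − 2(55.5) = 54.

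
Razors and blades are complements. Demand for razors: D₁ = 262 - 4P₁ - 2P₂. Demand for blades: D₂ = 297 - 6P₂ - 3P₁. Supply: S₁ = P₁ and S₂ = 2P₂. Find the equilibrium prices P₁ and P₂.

P₁ = 751/17, P₂ = 699/34

Market 1: 262 - 4P₁ - 2P₂ = P₁ → 5P₁ + 2P₂ = 262.
Market 2: 8P₂ + 3P₁ = 297.
Eliminating P₂: 8×(1) − 2×(2) gives 34P₁ = 1502, so P₁ = 751/17.
Back-substitute into (2): P₂ = (297 − 3×751/17) / 8 = 699/34.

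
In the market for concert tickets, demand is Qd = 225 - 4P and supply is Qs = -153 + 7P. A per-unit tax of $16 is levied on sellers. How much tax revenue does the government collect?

Pre-tax equilibrium: P* = 378/11, Q* = 963/11.
Tax on sellers shifts supply to Qs = -153 + 7(P − 16) = -265 + 7P.
225 - 4P = -265 + 7P gives buyer price Pb = 490/11; sellers receive Ps = 490/11 − 16 = 314/11.
New quantity: Q = 225 − 4(490/11) = 515/11.
Revenue = 16 × 515/11 = 8240/11.

Tax revenue = 8240/11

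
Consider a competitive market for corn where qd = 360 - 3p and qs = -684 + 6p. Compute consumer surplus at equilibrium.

Consumer surplus = 24

Equilibrium: 360 - 3p = -684 + 6p gives p* = 116, q* = 12.
Demand choke price (qd = 0): p = 120.
CS = ½(120 − 116)(12) = 24.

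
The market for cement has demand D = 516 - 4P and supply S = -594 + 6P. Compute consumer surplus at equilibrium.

Equilibrium: 516 - 4P = -594 + 6P gives P* = 111, Q* = 72.
Demand choke price (D = 0): P = 129.
CS = ½(129 − 111)(72) = 648.

Consumer surplus = 648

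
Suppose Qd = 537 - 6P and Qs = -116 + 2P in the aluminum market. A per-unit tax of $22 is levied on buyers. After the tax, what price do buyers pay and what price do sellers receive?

Buyers pay $87.125, sellers receive $65.125

Pre-tax equilibrium: P* = 81.625, Q* = 47.25.
Tax on buyers shifts demand to Qd = 537 − 6(P + 22) = 405 - 6P.
405 - 6P = -116 + 2P gives seller price Ps = 65.125; buyers pay Pb = 65.125 + 22 = 87.125.
New quantity: Q = 537 − 6(87.125) = 14.25.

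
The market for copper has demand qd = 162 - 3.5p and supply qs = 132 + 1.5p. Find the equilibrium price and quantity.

p* = 6, q* = 141

Set qd = qs: 162 - 3.5p = 132 + 1.5p.
30 = 5p, so p* = 6.
q* = 162 − 3.5(6) = 141.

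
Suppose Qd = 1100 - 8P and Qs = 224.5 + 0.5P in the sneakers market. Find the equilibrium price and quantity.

Set Qd = Qs: 1100 - 8P = 224.5 + 0.5P.
875.5 = 8.5P, so P* = 103.
Q* = 1100 − 8(103) = 276.

P* = 103, Q* = 276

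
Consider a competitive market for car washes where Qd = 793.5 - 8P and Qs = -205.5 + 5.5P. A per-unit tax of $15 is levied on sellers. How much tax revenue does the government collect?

Tax revenue = 13735/6

Pre-tax equilibrium: P* = 74, Q* = 201.5.
Tax on sellers shifts supply to Qs = -205.5 + 5.5(P − 15) = -288 + 5.5P.
793.5 - 8P = -288 + 5.5P gives buyer price Pb = 721/9; sellers receive Ps = 721/9 − 15 = 586/9.
New quantity: Q = 793.5 − 8(721/9) = 2747/18.
Revenue = 15 × 2747/18 = 13735/6.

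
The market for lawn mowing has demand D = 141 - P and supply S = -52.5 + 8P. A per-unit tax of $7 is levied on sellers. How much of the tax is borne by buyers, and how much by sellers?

Buyers bear 56/9, sellers bear 7/9

Pre-tax equilibrium: P* = 21.5, Q* = 119.5.
Tax on sellers shifts supply to S = -52.5 + 8(P − 7) = -108.5 + 8P.
141 - P = -108.5 + 8P gives buyer price Pb = 499/18; sellers receive Ps = 499/18 − 7 = 373/18.
New quantity: Q = 141 − 1(499/18) = 2039/18.
Buyer burden = 499/18 − 21.5 = 56/9; seller burden = 21.5 − 373/18 = 7/9.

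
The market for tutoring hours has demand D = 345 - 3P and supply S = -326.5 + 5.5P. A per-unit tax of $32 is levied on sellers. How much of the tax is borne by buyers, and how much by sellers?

Pre-tax equilibrium: P* = 79, Q* = 108.
Tax on sellers shifts supply to S = -326.5 + 5.5(P − 32) = -502.5 + 5.5P.
345 - 3P = -502.5 + 5.5P gives buyer price Pb = 1695/17; sellers receive Ps = 1695/17 − 32 = 1151/17.
New quantity: Q = 345 − 3(1695/17) = 780/17.
Buyer burden = 1695/17 − 79 = 352/17; seller burden = 79 − 1151/17 = 192/17.

Buyers bear 352/17, sellers bear 192/17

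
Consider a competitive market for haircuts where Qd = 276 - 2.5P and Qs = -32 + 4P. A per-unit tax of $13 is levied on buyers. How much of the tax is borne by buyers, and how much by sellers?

Buyers bear $8, sellers bear $5

Pre-tax equilibrium: P* = 616/13, Q* = 2048/13.
Tax on buyers shifts demand to Qd = 276 − 2.5(P + 13) = 243.5 - 2.5P.
243.5 - 2.5P = -32 + 4P gives seller price Ps = 551/13; buyers pay Pb = 551/13 + 13 = 720/13.
New quantity: Q = 276 − 2.5(720/13) = 1788/13.
Buyer burden = 720/13 − 616/13 = 8; seller burden = 616/13 − 551/13 = 5.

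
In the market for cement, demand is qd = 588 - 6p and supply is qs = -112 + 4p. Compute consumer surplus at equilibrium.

Equilibrium: 588 - 6p = -112 + 4p gives p* = 70, q* = 168.
Demand choke price (qd = 0): p = 98.
CS = ½(98 − 70)(168) = 2352.

Consumer surplus = 2352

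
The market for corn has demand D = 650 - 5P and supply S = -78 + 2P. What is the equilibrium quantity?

Q* = 130

Set D = S: 650 - 5P = -78 + 2P.
728 = 7P, so P* = 104.
Q* = 650 − 5(104) = 130.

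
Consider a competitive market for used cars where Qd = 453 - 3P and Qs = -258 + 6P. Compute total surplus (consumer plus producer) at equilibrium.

Total surplus = 11664

Equilibrium: 453 - 3P = -258 + 6P gives P* = 79, Q* = 216.
Demand choke price: P = 151; supply starts at P = 43.
CS = ½(151 − 79)(216) = 7776; PS = ½(79 − 43)(216) = 3888.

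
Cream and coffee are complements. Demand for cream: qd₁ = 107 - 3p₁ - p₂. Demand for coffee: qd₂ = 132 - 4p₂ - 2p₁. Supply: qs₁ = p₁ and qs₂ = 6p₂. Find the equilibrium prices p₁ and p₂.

Market 1: 107 - 3p₁ - p₂ = p₁ → 4p₁ + p₂ = 107.
Market 2: 10p₂ + 2p₁ = 132.
Eliminating p₂: 10×(1) − 1×(2) gives 38p₁ = 938, so p₁ = 469/19.
Back-substitute into (2): p₂ = (132 − 2×469/19) / 10 = 157/19.

p₁ = 469/19, p₂ = 157/19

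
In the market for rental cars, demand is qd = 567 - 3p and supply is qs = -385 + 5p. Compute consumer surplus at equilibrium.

Equilibrium: 567 - 3p = -385 + 5p gives p* = 119, q* = 210.
Demand choke price (qd = 0): p = 189.
CS = ½(189 − 119)(210) = 7350.

Consumer surplus = 7350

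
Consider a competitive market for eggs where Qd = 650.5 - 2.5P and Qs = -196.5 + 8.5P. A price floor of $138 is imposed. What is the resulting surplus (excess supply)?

Equilibrium price would be P* = 77, so the floor at 138 binds.
At P = 138: Qd = 305.5, Qs = 976.5.
Surplus = 976.5 − 305.5 = 671.

Surplus = 671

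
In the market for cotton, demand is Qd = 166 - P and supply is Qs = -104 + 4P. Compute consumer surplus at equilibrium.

Equilibrium: 166 - P = -104 + 4P gives P* = 54, Q* = 112.
Demand choke price (Qd = 0): P = 166.
CS = ½(166 − 54)(112) = 6272.

Consumer surplus = 6272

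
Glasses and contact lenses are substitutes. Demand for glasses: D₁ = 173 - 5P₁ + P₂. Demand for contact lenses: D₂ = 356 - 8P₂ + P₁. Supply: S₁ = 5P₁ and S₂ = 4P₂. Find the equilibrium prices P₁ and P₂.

Market 1: 173 - 5P₁ + P₂ = 5P₁ → 10P₁ - P₂ = 173.
Market 2: 12P₂ - P₁ = 356.
Eliminating P₂: 12×(1) + 1×(2) gives 119P₁ = 2432, so P₁ = 2432/119.
Back-substitute into (2): P₂ = (356 + 1×2432/119) / 12 = 3733/119.

P₁ = 2432/119, P₂ = 3733/119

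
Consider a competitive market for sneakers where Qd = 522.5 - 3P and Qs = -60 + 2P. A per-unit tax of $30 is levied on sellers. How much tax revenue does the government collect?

Tax revenue = 4110

Pre-tax equilibrium: P* = 116.5, Q* = 173.
Tax on sellers shifts supply to Qs = -60 + 2(P − 30) = -120 + 2P.
522.5 - 3P = -120 + 2P gives buyer price Pb = 128.5; sellers receive Ps = 128.5 − 30 = 98.5.
New quantity: Q = 522.5 − 3(128.5) = 137.
Revenue = 30 × 137 = 4110.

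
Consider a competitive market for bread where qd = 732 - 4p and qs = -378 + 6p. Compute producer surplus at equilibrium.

Producer surplus = 6912

Equilibrium: 732 - 4p = -378 + 6p gives p* = 111, q* = 288.
Supply starts at p = 63 (where qs = 0).
PS = ½(111 − 63)(288) = 6912.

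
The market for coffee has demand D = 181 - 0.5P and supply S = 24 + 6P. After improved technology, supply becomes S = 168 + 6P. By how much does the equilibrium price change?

ΔP = -288/13

Original equilibrium: P* = 314/13, Q* = 2196/13.
New equilibrium: 181 - 0.5P = 168 + 6P, so 13 = 6.5P and P' = 2; Q' = 181 − 0.5(2) = 180.
Change in price: 2 − 314/13 = -288/13.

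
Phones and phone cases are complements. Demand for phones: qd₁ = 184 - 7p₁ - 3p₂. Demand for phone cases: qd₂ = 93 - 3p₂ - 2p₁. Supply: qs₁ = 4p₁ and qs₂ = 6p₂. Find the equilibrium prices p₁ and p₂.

Market 1: 184 - 7p₁ - 3p₂ = 4p₁ → 11p₁ + 3p₂ = 184.
Market 2: 9p₂ + 2p₁ = 93.
Eliminating p₂: 9×(1) − 3×(2) gives 93p₁ = 1377, so p₁ = 459/31.
Back-substitute into (2): p₂ = (93 − 2×459/31) / 9 = 655/93.

p₁ = 459/31, p₂ = 655/93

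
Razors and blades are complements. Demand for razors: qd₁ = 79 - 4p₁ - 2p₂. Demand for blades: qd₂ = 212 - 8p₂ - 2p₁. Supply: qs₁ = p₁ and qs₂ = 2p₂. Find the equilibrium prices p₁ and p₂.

p₁ = 183/23, p₂ = 451/23

Market 1: 79 - 4p₁ - 2p₂ = p₁ → 5p₁ + 2p₂ = 79.
Market 2: 10p₂ + 2p₁ = 212.
Eliminating p₂: 10×(1) − 2×(2) gives 46p₁ = 366, so p₁ = 183/23.
Back-substitute into (2): p₂ = (212 − 2×183/23) / 10 = 451/23.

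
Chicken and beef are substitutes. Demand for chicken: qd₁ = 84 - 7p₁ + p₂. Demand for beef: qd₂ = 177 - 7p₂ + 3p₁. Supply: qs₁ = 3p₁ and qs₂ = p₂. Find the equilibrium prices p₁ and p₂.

Market 1: 84 - 7p₁ + p₂ = 3p₁ → 10p₁ - p₂ = 84.
Market 2: 8p₂ - 3p₁ = 177.
Eliminating p₂: 8×(1) + 1×(2) gives 77p₁ = 849, so p₁ = 849/77.
Back-substitute into (2): p₂ = (177 + 3×849/77) / 8 = 2022/77.

p₁ = 849/77, p₂ = 2022/77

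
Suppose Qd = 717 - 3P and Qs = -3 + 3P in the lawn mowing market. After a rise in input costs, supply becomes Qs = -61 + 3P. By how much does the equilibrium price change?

Original equilibrium: P* = 120, Q* = 357.
New equilibrium: 717 - 3P = -61 + 3P, so 778 = 6P and P' = 389/3; Q' = 717 − 3(389/3) = 328.
Change in price: 389/3 − 120 = 29/3.

ΔP = 29/3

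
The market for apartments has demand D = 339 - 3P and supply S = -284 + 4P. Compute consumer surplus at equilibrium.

Equilibrium: 339 - 3P = -284 + 4P gives P* = 89, Q* = 72.
Demand choke price (D = 0): P = 113.
CS = ½(113 − 89)(72) = 864.

Consumer surplus = 864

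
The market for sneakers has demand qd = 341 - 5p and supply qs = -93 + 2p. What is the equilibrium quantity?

q* = 31

Set qd = qs: 341 - 5p = -93 + 2p.
434 = 7p, so p* = 62.
q* = 341 − 5(62) = 31.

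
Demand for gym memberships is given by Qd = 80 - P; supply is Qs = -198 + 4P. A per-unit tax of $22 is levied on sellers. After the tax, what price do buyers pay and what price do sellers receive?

Buyers pay $73.2, sellers receive $51.2

Pre-tax equilibrium: P* = 55.6, Q* = 24.4.
Tax on sellers shifts supply to Qs = -198 + 4(P − 22) = -286 + 4P.
80 - P = -286 + 4P gives buyer price Pb = 73.2; sellers receive Ps = 73.2 − 22 = 51.2.
New quantity: Q = 80 − 1(73.2) = 6.8.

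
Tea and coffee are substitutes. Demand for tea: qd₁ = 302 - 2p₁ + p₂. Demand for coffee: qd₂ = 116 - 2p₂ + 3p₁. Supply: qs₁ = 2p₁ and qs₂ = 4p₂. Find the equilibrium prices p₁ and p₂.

p₁ = 1928/21, p₂ = 1370/21

Market 1: 302 - 2p₁ + p₂ = 2p₁ → 4p₁ - p₂ = 302.
Market 2: 6p₂ - 3p₁ = 116.
Eliminating p₂: 6×(1) + 1×(2) gives 21p₁ = 1928, so p₁ = 1928/21.
Back-substitute into (2): p₂ = (116 + 3×1928/21) / 6 = 1370/21.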